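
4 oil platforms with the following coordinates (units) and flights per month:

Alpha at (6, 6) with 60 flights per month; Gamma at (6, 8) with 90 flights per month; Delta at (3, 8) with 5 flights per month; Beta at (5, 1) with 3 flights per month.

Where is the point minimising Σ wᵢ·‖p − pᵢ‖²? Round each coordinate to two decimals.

The minimiser of Σwᵢ‖p−pᵢ‖² is the weighted centroid p* = (Σwᵢpᵢ)/(Σwᵢ).
Σwᵢ = 158.
Σwᵢxᵢ = 60·6 + 90·6 + 5·3 + 3·5 = 930.
Σwᵢyᵢ = 60·6 + 90·8 + 5·8 + 3·1 = 1123.
x* = 930/158 = 5.89, y* = 1123/158 = 7.11.

(5.89, 7.11)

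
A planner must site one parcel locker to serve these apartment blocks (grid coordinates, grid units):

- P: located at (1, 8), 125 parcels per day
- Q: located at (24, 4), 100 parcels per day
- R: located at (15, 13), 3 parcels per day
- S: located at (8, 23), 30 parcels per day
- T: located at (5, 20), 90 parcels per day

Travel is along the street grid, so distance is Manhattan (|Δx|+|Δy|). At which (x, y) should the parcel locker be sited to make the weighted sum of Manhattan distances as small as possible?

(5, 8)

Manhattan distance separates: Σwᵢ(|x−xᵢ|+|y−yᵢ|) = Σwᵢ|x−xᵢ| + Σwᵢ|y−yᵢ|, so x and y are optimised independently as 1-D weighted medians.
Total weight W = 348; half = 174.
x-coordinate, sorted with cumulative weight:
  x=1 (P, w=125) cum 125
  x=5 (T, w=90) cum 215  ← median
  x=8 (S, w=30) cum 245
  x=15 (R, w=3) cum 248
  x=24 (Q, w=100) cum 348
⇒ x* = 5
y-coordinate, sorted with cumulative weight:
  y=4 (Q, w=100) cum 100
  y=8 (P, w=125) cum 225  ← median
  y=13 (R, w=3) cum 228
  y=20 (T, w=90) cum 318
  y=23 (S, w=30) cum 348
⇒ y* = 8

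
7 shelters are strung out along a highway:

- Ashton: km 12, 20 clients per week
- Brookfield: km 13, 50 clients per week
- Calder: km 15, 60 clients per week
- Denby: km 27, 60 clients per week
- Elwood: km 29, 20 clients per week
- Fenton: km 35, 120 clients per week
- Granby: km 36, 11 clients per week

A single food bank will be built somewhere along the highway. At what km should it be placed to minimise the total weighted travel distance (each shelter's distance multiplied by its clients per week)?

For a sum of weighted absolute distances on a line, the optimum is the weighted median (not the mean). Total weight W = 341; half-weight = 170.5.
Sort by position and accumulate weight:
  km 12 (Ashton, w=20) → cum 20
  km 13 (Brookfield, w=50) → cum 70
  km 15 (Calder, w=60) → cum 130
  km 27 (Denby, w=60) → cum 190  ≥ 170.5 → median here
  km 29 (Elwood, w=20) → cum 210
  km 35 (Fenton, w=120) → cum 330
  km 36 (Granby, w=11) → cum 341
Optimal location: km 27.

x = 27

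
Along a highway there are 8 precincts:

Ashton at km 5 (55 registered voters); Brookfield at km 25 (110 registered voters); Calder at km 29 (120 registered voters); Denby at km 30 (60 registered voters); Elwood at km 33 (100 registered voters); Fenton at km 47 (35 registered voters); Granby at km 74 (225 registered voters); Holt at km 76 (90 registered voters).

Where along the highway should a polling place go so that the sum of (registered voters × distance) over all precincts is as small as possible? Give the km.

For a sum of weighted absolute distances on a line, the optimum is the weighted median (not the mean). Total weight W = 795; half-weight = 397.5.
Sort by position and accumulate weight:
  km 5 (Ashton, w=55) → cum 55
  km 25 (Brookfield, w=110) → cum 165
  km 29 (Calder, w=120) → cum 285
  km 30 (Denby, w=60) → cum 345
  km 33 (Elwood, w=100) → cum 445  ≥ 397.5 → median here
  km 47 (Fenton, w=35) → cum 480
  km 74 (Granby, w=225) → cum 705
  km 76 (Holt, w=90) → cum 795
Optimal location: km 33.

x = 33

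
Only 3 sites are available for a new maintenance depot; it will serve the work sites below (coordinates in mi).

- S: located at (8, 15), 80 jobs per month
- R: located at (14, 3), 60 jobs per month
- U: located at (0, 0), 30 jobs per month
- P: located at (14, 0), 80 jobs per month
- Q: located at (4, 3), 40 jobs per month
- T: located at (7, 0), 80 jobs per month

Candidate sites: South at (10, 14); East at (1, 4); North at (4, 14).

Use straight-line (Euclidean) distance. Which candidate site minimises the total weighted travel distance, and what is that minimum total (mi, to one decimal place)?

Total weighted distance at each candidate:
  South (10, 14): total = 4208.7
  East (1, 4): total = 3740.6
  North (4, 14): total = 4620.4
Minimum is at East with total 3740.6 mi.

East, total 3740.6 mi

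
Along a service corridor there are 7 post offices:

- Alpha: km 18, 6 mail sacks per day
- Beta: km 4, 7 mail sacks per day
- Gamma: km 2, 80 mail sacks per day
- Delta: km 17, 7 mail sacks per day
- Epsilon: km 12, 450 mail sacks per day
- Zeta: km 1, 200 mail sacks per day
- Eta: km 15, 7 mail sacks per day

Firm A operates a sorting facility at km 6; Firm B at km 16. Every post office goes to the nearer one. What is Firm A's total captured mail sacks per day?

287

The indifferent point is the midpoint (6+16)/2 = 11; post offices left of it (closer to Firm A at 6) go to Firm A, those right go to Firm B.
  Zeta at 1 (w=200) → Firm A
  Gamma at 2 (w=80) → Firm A
  Beta at 4 (w=7) → Firm A
  Epsilon at 12 (w=450) → Firm B
  Eta at 15 (w=7) → Firm B
  Delta at 17 (w=7) → Firm B
  Alpha at 18 (w=6) → Firm B
Firm A captures 287; Firm B captures 470.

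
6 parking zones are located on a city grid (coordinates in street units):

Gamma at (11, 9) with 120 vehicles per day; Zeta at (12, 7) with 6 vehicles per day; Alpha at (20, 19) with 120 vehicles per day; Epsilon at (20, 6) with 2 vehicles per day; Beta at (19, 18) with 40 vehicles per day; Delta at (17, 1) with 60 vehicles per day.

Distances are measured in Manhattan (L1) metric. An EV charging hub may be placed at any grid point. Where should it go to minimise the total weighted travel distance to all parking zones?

Manhattan distance separates: Σwᵢ(|x−xᵢ|+|y−yᵢ|) = Σwᵢ|x−xᵢ| + Σwᵢ|y−yᵢ|, so x and y are optimised independently as 1-D weighted medians.
Total weight W = 348; half = 174.
x-coordinate, sorted with cumulative weight:
  x=11 (Gamma, w=120) cum 120
  x=12 (Zeta, w=6) cum 126
  x=17 (Delta, w=60) cum 186  ← median
  x=19 (Beta, w=40) cum 226
  x=20 (Alpha, w=120) cum 346
  x=20 (Epsilon, w=2) cum 348
⇒ x* = 17
y-coordinate, sorted with cumulative weight:
  y=1 (Delta, w=60) cum 60
  y=6 (Epsilon, w=2) cum 62
  y=7 (Zeta, w=6) cum 68
  y=9 (Gamma, w=120) cum 188  ← median
  y=18 (Beta, w=40) cum 228
  y=19 (Alpha, w=120) cum 348
⇒ y* = 9

(17, 9)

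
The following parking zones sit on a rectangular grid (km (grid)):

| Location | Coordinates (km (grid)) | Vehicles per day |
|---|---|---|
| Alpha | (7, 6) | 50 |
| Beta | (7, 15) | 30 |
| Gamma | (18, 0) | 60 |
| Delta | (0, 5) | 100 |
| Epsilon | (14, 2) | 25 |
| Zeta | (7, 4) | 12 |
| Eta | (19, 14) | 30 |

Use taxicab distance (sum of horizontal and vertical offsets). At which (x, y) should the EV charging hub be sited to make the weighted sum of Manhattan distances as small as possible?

(7, 5)

Manhattan distance separates: Σwᵢ(|x−xᵢ|+|y−yᵢ|) = Σwᵢ|x−xᵢ| + Σwᵢ|y−yᵢ|, so x and y are optimised independently as 1-D weighted medians.
Total weight W = 307; half = 153.5.
x-coordinate, sorted with cumulative weight:
  x=0 (Delta, w=100) cum 100
  x=7 (Alpha, w=50) cum 150
  x=7 (Beta, w=30) cum 180  ← median
  x=7 (Zeta, w=12) cum 192
  x=14 (Epsilon, w=25) cum 217
  x=18 (Gamma, w=60) cum 277
  x=19 (Eta, w=30) cum 307
⇒ x* = 7
y-coordinate, sorted with cumulative weight:
  y=0 (Gamma, w=60) cum 60
  y=2 (Epsilon, w=25) cum 85
  y=4 (Zeta, w=12) cum 97
  y=5 (Delta, w=100) cum 197  ← median
  y=6 (Alpha, w=50) cum 247
  y=14 (Eta, w=30) cum 277
  y=15 (Beta, w=30) cum 307
⇒ y* = 5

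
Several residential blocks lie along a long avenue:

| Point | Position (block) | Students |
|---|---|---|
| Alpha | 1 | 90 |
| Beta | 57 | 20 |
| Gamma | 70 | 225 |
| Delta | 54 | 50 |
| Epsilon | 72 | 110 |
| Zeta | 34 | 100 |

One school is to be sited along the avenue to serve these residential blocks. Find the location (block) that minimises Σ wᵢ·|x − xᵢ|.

x = 70

For a sum of weighted absolute distances on a line, the optimum is the weighted median (not the mean). Total weight W = 595; half-weight = 297.5.
Sort by position and accumulate weight:
  block 1 (Alpha, w=90) → cum 90
  block 34 (Zeta, w=100) → cum 190
  block 54 (Delta, w=50) → cum 240
  block 57 (Beta, w=20) → cum 260
  block 70 (Gamma, w=225) → cum 485  ≥ 297.5 → median here
  block 72 (Epsilon, w=110) → cum 595
Optimal location: block 70.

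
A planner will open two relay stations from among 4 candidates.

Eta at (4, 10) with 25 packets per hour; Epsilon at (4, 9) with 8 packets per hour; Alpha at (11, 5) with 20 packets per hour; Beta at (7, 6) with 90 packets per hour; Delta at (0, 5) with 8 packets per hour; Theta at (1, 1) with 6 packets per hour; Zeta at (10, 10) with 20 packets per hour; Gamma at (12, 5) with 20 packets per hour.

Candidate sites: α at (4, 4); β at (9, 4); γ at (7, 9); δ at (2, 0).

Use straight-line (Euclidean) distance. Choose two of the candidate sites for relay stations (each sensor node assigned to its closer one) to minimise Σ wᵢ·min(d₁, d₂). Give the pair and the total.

{β, γ}, total 644.6

Evaluate every pair (each demand assigned to the nearer of the two):
  {β, γ}: total = 644.6
  {γ, δ}: total = 729.1
  {α, β}: total = 732.6
  {α, γ}: total = 735.9
  {β, δ}: total = 787.6
  {α, δ}: total = 1028.3
Best pair: {β, γ} with total 644.6.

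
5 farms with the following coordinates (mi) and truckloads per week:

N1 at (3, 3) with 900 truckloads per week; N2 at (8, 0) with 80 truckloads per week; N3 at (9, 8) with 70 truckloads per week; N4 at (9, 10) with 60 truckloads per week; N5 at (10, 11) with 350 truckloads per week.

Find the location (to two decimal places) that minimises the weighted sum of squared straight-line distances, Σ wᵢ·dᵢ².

(5.49, 5.28)

The minimiser of Σwᵢ‖p−pᵢ‖² is the weighted centroid p* = (Σwᵢpᵢ)/(Σwᵢ).
Σwᵢ = 1460.
Σwᵢxᵢ = 900·3 + 80·8 + 70·9 + 60·9 + 350·10 = 8010.
Σwᵢyᵢ = 900·3 + 80·0 + 70·8 + 60·10 + 350·11 = 7710.
x* = 8010/1460 = 5.49, y* = 7710/1460 = 5.28.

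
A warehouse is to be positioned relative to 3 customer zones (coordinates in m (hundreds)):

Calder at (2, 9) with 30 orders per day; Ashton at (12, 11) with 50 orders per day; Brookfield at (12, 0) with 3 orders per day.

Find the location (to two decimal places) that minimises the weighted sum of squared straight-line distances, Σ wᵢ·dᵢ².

(8.39, 9.88)

The minimiser of Σwᵢ‖p−pᵢ‖² is the weighted centroid p* = (Σwᵢpᵢ)/(Σwᵢ).
Σwᵢ = 83.
Σwᵢxᵢ = 30·2 + 50·12 + 3·12 = 696.
Σwᵢyᵢ = 30·9 + 50·11 + 3·0 = 820.
x* = 696/83 = 8.39, y* = 820/83 = 9.88.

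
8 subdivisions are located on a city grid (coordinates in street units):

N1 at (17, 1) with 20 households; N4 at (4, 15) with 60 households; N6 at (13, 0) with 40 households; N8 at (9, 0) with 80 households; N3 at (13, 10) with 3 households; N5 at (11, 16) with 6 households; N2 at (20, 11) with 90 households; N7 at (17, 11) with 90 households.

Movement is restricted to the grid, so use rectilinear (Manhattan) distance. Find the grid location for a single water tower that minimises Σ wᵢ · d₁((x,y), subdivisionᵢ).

(17, 11)

Manhattan distance separates: Σwᵢ(|x−xᵢ|+|y−yᵢ|) = Σwᵢ|x−xᵢ| + Σwᵢ|y−yᵢ|, so x and y are optimised independently as 1-D weighted medians.
Total weight W = 389; half = 194.5.
x-coordinate, sorted with cumulative weight:
  x=4 (N4, w=60) cum 60
  x=9 (N8, w=80) cum 140
  x=11 (N5, w=6) cum 146
  x=13 (N6, w=40) cum 186
  x=13 (N3, w=3) cum 189
  x=17 (N1, w=20) cum 209  ← median
  x=17 (N7, w=90) cum 299
  x=20 (N2, w=90) cum 389
⇒ x* = 17
y-coordinate, sorted with cumulative weight:
  y=0 (N6, w=40) cum 40
  y=0 (N8, w=80) cum 120
  y=1 (N1, w=20) cum 140
  y=10 (N3, w=3) cum 143
  y=11 (N2, w=90) cum 233  ← median
  y=11 (N7, w=90) cum 323
  y=15 (N4, w=60) cum 383
  y=16 (N5, w=6) cum 389
⇒ y* = 11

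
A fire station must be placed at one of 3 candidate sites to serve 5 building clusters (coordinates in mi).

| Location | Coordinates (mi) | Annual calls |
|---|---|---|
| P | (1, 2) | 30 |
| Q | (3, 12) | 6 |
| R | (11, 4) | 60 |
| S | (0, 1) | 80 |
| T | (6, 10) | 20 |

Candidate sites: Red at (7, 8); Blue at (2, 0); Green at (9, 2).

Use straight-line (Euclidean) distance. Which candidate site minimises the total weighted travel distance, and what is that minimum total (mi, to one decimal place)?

Blue, total 1124.6 mi

Total weighted distance at each candidate:
  Red (7, 8): total = 1464.6
  Blue (2, 0): total = 1124.6
  Green (9, 2): total = 1375.0
Minimum is at Blue with total 1124.6 mi.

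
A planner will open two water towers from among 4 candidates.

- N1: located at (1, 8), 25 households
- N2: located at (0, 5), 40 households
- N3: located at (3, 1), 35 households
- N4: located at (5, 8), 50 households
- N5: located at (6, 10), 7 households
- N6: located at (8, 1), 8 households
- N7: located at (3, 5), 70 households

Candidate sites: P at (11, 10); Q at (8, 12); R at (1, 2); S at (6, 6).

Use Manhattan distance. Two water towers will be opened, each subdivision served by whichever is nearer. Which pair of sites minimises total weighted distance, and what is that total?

{R, S}, total 929

Evaluate every pair (each demand assigned to the nearer of the two):
  {R, S}: total = 929
  {Q, R}: total = 1207
  {P, S}: total = 1249
  {Q, S}: total = 1249
  {P, R}: total = 1264
  {P, Q}: total = 2741
Best pair: {R, S} with total 929.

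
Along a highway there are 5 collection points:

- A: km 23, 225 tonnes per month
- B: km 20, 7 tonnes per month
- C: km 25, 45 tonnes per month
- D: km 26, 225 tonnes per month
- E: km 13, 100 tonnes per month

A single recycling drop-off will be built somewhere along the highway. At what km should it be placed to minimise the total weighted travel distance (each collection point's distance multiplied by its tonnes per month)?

For a sum of weighted absolute distances on a line, the optimum is the weighted median (not the mean). Total weight W = 602; half-weight = 301.
Sort by position and accumulate weight:
  km 13 (E, w=100) → cum 100
  km 20 (B, w=7) → cum 107
  km 23 (A, w=225) → cum 332  ≥ 301 → median here
  km 25 (C, w=45) → cum 377
  km 26 (D, w=225) → cum 602
Optimal location: km 23.

x = 23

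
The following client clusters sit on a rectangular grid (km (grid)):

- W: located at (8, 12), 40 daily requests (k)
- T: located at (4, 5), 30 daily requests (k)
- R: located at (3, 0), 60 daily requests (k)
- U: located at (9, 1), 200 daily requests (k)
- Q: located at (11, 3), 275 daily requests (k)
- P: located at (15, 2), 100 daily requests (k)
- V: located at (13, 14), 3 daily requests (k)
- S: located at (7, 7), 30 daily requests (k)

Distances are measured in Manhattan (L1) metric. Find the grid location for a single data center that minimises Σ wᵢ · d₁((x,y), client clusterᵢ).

(11, 3)

Manhattan distance separates: Σwᵢ(|x−xᵢ|+|y−yᵢ|) = Σwᵢ|x−xᵢ| + Σwᵢ|y−yᵢ|, so x and y are optimised independently as 1-D weighted medians.
Total weight W = 738; half = 369.
x-coordinate, sorted with cumulative weight:
  x=3 (R, w=60) cum 60
  x=4 (T, w=30) cum 90
  x=7 (S, w=30) cum 120
  x=8 (W, w=40) cum 160
  x=9 (U, w=200) cum 360
  x=11 (Q, w=275) cum 635  ← median
  x=13 (V, w=3) cum 638
  x=15 (P, w=100) cum 738
⇒ x* = 11
y-coordinate, sorted with cumulative weight:
  y=0 (R, w=60) cum 60
  y=1 (U, w=200) cum 260
  y=2 (P, w=100) cum 360
  y=3 (Q, w=275) cum 635  ← median
  y=5 (T, w=30) cum 665
  y=7 (S, w=30) cum 695
  y=12 (W, w=40) cum 735
  y=14 (V, w=3) cum 738
⇒ y* = 3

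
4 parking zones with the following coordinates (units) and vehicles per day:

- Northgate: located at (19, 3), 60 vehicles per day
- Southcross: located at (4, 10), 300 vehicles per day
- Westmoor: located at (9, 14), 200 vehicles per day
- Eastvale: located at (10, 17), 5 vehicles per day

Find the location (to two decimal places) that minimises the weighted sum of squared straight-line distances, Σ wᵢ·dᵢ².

The minimiser of Σwᵢ‖p−pᵢ‖² is the weighted centroid p* = (Σwᵢpᵢ)/(Σwᵢ).
Σwᵢ = 565.
Σwᵢxᵢ = 60·19 + 300·4 + 200·9 + 5·10 = 4190.
Σwᵢyᵢ = 60·3 + 300·10 + 200·14 + 5·17 = 6065.
x* = 4190/565 = 7.42, y* = 6065/565 = 10.73.

(7.42, 10.73)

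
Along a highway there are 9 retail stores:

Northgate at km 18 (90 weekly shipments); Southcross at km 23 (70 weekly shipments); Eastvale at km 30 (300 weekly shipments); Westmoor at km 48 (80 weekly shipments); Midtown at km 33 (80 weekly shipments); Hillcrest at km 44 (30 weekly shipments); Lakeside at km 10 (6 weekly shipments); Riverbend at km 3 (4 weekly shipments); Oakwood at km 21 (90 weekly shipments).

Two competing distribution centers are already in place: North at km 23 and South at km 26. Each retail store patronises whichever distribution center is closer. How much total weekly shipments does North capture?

The indifferent point is the midpoint (23+26)/2 = 24.5; retail stores left of it (closer to North at 23) go to North, those right go to South.
  Riverbend at 3 (w=4) → North
  Lakeside at 10 (w=6) → North
  Northgate at 18 (w=90) → North
  Oakwood at 21 (w=90) → North
  Southcross at 23 (w=70) → North
  Eastvale at 30 (w=300) → South
  Midtown at 33 (w=80) → South
  Hillcrest at 44 (w=30) → South
  Westmoor at 48 (w=80) → South
North captures 260; South captures 490.

260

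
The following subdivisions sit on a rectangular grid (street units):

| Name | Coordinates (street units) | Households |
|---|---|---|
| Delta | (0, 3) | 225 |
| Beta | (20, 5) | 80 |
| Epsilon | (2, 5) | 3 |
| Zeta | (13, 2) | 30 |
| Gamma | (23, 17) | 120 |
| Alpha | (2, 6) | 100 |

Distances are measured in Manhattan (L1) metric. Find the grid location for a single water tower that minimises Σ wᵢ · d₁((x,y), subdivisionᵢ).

(2, 5)

Manhattan distance separates: Σwᵢ(|x−xᵢ|+|y−yᵢ|) = Σwᵢ|x−xᵢ| + Σwᵢ|y−yᵢ|, so x and y are optimised independently as 1-D weighted medians.
Total weight W = 558; half = 279.
x-coordinate, sorted with cumulative weight:
  x=0 (Delta, w=225) cum 225
  x=2 (Epsilon, w=3) cum 228
  x=2 (Alpha, w=100) cum 328  ← median
  x=13 (Zeta, w=30) cum 358
  x=20 (Beta, w=80) cum 438
  x=23 (Gamma, w=120) cum 558
⇒ x* = 2
y-coordinate, sorted with cumulative weight:
  y=2 (Zeta, w=30) cum 30
  y=3 (Delta, w=225) cum 255
  y=5 (Beta, w=80) cum 335  ← median
  y=5 (Epsilon, w=3) cum 338
  y=6 (Alpha, w=100) cum 438
  y=17 (Gamma, w=120) cum 558
⇒ y* = 5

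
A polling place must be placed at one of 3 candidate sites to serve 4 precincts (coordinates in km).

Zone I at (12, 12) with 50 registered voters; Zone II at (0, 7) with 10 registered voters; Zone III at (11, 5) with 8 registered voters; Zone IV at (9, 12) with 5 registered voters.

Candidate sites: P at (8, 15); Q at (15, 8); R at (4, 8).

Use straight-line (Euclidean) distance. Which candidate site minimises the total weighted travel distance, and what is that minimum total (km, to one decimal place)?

Total weighted distance at each candidate:
  P (8, 15): total = 462.5
  Q (15, 8): total = 476.4
  R (4, 8): total = 581.4
Minimum is at P with total 462.5 km.

P, total 462.5 km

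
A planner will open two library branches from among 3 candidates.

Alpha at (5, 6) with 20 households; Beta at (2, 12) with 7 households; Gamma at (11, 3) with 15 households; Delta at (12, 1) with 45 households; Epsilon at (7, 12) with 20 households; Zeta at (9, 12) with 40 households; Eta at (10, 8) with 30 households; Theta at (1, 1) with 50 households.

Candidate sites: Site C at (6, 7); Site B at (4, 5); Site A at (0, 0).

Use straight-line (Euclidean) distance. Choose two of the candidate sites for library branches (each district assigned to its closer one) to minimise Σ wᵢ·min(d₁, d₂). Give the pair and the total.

{Site C, Site A}, total 1080.6

Evaluate every pair (each demand assigned to the nearer of the two):
  {Site C, Site A}: total = 1080.6
  {Site C, Site B}: total = 1259.9
  {Site B, Site A}: total = 1359.3
Best pair: {Site C, Site A} with total 1080.6.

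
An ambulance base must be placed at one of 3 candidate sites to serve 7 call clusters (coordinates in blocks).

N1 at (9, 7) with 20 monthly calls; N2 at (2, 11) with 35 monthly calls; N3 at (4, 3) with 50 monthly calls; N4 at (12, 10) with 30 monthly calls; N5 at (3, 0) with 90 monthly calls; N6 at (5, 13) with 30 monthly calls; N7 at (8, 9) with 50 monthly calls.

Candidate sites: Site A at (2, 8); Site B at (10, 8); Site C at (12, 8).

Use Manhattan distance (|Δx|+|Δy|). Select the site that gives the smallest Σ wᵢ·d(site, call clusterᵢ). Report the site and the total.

Site A, total 2375 blocks

Total weighted distance at each candidate:
  Site A (2, 8): total = 2375
  Site B (10, 8): total = 2895
  Site C (12, 8): total = 3385
Minimum is at Site A with total 2375 blocks.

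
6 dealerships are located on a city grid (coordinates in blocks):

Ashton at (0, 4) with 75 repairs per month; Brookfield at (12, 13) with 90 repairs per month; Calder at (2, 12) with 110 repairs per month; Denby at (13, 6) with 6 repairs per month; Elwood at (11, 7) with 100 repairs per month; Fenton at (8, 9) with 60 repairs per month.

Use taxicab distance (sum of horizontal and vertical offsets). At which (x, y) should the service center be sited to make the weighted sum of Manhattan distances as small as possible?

Manhattan distance separates: Σwᵢ(|x−xᵢ|+|y−yᵢ|) = Σwᵢ|x−xᵢ| + Σwᵢ|y−yᵢ|, so x and y are optimised independently as 1-D weighted medians.
Total weight W = 441; half = 220.5.
x-coordinate, sorted with cumulative weight:
  x=0 (Ashton, w=75) cum 75
  x=2 (Calder, w=110) cum 185
  x=8 (Fenton, w=60) cum 245  ← median
  x=11 (Elwood, w=100) cum 345
  x=12 (Brookfield, w=90) cum 435
  x=13 (Denby, w=6) cum 441
⇒ x* = 8
y-coordinate, sorted with cumulative weight:
  y=4 (Ashton, w=75) cum 75
  y=6 (Denby, w=6) cum 81
  y=7 (Elwood, w=100) cum 181
  y=9 (Fenton, w=60) cum 241  ← median
  y=12 (Calder, w=110) cum 351
  y=13 (Brookfield, w=90) cum 441
⇒ y* = 9

(8, 9)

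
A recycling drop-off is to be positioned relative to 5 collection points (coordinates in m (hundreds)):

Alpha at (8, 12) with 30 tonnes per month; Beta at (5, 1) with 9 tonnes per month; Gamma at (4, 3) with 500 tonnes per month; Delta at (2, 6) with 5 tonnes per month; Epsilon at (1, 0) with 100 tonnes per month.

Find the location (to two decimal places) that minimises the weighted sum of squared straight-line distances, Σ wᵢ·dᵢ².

The minimiser of Σwᵢ‖p−pᵢ‖² is the weighted centroid p* = (Σwᵢpᵢ)/(Σwᵢ).
Σwᵢ = 644.
Σwᵢxᵢ = 30·8 + 9·5 + 500·4 + 5·2 + 100·1 = 2395.
Σwᵢyᵢ = 30·12 + 9·1 + 500·3 + 5·6 + 100·0 = 1899.
x* = 2395/644 = 3.72, y* = 1899/644 = 2.95.

(3.72, 2.95)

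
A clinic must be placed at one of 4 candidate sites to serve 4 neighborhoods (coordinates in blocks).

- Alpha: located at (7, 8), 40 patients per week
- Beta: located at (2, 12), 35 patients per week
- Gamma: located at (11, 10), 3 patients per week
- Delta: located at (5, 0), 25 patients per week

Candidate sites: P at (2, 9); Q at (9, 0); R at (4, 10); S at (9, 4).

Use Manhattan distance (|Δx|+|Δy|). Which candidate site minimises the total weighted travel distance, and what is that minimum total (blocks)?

R, total 636 blocks

Total weighted distance at each candidate:
  P (2, 9): total = 675
  Q (9, 0): total = 1201
  R (4, 10): total = 636
  S (9, 4): total = 989
Minimum is at R with total 636 blocks.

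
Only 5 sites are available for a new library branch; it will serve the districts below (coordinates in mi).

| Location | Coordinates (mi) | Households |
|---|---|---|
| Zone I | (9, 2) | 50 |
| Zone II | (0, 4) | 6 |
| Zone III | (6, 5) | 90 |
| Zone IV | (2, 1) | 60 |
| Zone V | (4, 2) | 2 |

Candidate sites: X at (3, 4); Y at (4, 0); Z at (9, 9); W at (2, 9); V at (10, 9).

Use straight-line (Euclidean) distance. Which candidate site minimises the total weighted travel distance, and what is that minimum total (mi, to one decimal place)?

X, total 813.0 mi

Total weighted distance at each candidate:
  X (3, 4): total = 813.0
  Y (4, 0): total = 926.0
  Z (9, 9): total = 1516.8
  W (2, 9): total = 1531.0
  V (10, 9): total = 1627.0
Minimum is at X with total 813.0 mi.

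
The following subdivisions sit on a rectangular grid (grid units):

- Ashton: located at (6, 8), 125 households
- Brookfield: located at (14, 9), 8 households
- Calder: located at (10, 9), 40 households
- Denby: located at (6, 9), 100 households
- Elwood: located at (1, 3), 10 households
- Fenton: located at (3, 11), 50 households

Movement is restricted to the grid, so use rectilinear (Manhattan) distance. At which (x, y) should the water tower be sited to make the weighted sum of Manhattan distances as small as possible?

Manhattan distance separates: Σwᵢ(|x−xᵢ|+|y−yᵢ|) = Σwᵢ|x−xᵢ| + Σwᵢ|y−yᵢ|, so x and y are optimised independently as 1-D weighted medians.
Total weight W = 333; half = 166.5.
x-coordinate, sorted with cumulative weight:
  x=1 (Elwood, w=10) cum 10
  x=3 (Fenton, w=50) cum 60
  x=6 (Ashton, w=125) cum 185  ← median
  x=6 (Denby, w=100) cum 285
  x=10 (Calder, w=40) cum 325
  x=14 (Brookfield, w=8) cum 333
⇒ x* = 6
y-coordinate, sorted with cumulative weight:
  y=3 (Elwood, w=10) cum 10
  y=8 (Ashton, w=125) cum 135
  y=9 (Brookfield, w=8) cum 143
  y=9 (Calder, w=40) cum 183  ← median
  y=9 (Denby, w=100) cum 283
  y=11 (Fenton, w=50) cum 333
⇒ y* = 9

(6, 9)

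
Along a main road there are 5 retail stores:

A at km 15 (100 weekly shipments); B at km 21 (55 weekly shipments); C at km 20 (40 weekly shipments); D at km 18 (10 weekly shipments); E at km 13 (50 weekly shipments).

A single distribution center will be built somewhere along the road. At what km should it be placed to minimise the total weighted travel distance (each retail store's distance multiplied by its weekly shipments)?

x = 15

For a sum of weighted absolute distances on a line, the optimum is the weighted median (not the mean). Total weight W = 255; half-weight = 127.5.
Sort by position and accumulate weight:
  km 13 (E, w=50) → cum 50
  km 15 (A, w=100) → cum 150  ≥ 127.5 → median here
  km 18 (D, w=10) → cum 160
  km 20 (C, w=40) → cum 200
  km 21 (B, w=55) → cum 255
Optimal location: km 15.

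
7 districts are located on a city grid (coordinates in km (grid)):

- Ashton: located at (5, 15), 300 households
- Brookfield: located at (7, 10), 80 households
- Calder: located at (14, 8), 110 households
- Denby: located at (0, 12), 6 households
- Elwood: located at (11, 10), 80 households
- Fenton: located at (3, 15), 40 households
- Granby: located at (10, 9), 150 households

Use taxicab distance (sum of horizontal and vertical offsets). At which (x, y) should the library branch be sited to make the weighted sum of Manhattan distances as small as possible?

(7, 10)

Manhattan distance separates: Σwᵢ(|x−xᵢ|+|y−yᵢ|) = Σwᵢ|x−xᵢ| + Σwᵢ|y−yᵢ|, so x and y are optimised independently as 1-D weighted medians.
Total weight W = 766; half = 383.
x-coordinate, sorted with cumulative weight:
  x=0 (Denby, w=6) cum 6
  x=3 (Fenton, w=40) cum 46
  x=5 (Ashton, w=300) cum 346
  x=7 (Brookfield, w=80) cum 426  ← median
  x=10 (Granby, w=150) cum 576
  x=11 (Elwood, w=80) cum 656
  x=14 (Calder, w=110) cum 766
⇒ x* = 7
y-coordinate, sorted with cumulative weight:
  y=8 (Calder, w=110) cum 110
  y=9 (Granby, w=150) cum 260
  y=10 (Brookfield, w=80) cum 340
  y=10 (Elwood, w=80) cum 420  ← median
  y=12 (Denby, w=6) cum 426
  y=15 (Ashton, w=300) cum 726
  y=15 (Fenton, w=40) cum 766
⇒ y* = 10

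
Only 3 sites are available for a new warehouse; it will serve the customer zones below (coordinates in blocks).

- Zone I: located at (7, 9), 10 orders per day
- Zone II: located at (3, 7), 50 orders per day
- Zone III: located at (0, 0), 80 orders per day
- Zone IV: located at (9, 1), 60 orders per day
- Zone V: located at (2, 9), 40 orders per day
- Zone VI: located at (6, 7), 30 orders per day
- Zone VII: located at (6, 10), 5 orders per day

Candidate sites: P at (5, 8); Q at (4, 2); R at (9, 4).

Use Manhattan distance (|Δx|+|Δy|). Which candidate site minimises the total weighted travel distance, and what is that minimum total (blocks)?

Q, total 1860 blocks

Total weighted distance at each candidate:
  P (5, 8): total = 2115
  Q (4, 2): total = 1860
  R (9, 4): total = 2445
Minimum is at Q with total 1860 blocks.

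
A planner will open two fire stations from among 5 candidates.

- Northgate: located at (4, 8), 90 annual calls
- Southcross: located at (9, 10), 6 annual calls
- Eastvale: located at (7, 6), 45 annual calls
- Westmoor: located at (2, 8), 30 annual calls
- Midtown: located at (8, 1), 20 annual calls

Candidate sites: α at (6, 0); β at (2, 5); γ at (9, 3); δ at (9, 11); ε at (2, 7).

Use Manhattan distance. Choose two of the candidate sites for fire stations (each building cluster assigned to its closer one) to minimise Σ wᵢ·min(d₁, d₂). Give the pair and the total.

Evaluate every pair (each demand assigned to the nearer of the two):
  {γ, ε}: total = 627
  {α, ε}: total = 690
  {δ, ε}: total = 796
  {β, ε}: total = 830
  {β, γ}: total = 867
  {α, β}: total = 942
  {β, δ}: total = 1016
  {γ, δ}: total = 1311
  {α, δ}: total = 1401
  {α, γ}: total = 1587
Best pair: {γ, ε} with total 627.

{γ, ε}, total 627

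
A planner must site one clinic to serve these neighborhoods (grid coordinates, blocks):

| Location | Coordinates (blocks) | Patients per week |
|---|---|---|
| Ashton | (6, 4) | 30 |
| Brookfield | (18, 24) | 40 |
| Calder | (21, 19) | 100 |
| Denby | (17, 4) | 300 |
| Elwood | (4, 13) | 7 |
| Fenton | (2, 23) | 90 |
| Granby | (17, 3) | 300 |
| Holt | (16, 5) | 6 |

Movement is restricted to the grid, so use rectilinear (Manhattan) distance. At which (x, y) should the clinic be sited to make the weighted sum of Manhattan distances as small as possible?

Manhattan distance separates: Σwᵢ(|x−xᵢ|+|y−yᵢ|) = Σwᵢ|x−xᵢ| + Σwᵢ|y−yᵢ|, so x and y are optimised independently as 1-D weighted medians.
Total weight W = 873; half = 436.5.
x-coordinate, sorted with cumulative weight:
  x=2 (Fenton, w=90) cum 90
  x=4 (Elwood, w=7) cum 97
  x=6 (Ashton, w=30) cum 127
  x=16 (Holt, w=6) cum 133
  x=17 (Denby, w=300) cum 433
  x=17 (Granby, w=300) cum 733  ← median
  x=18 (Brookfield, w=40) cum 773
  x=21 (Calder, w=100) cum 873
⇒ x* = 17
y-coordinate, sorted with cumulative weight:
  y=3 (Granby, w=300) cum 300
  y=4 (Ashton, w=30) cum 330
  y=4 (Denby, w=300) cum 630  ← median
  y=5 (Holt, w=6) cum 636
  y=13 (Elwood, w=7) cum 643
  y=19 (Calder, w=100) cum 743
  y=23 (Fenton, w=90) cum 833
  y=24 (Brookfield, w=40) cum 873
⇒ y* = 4

(17, 4)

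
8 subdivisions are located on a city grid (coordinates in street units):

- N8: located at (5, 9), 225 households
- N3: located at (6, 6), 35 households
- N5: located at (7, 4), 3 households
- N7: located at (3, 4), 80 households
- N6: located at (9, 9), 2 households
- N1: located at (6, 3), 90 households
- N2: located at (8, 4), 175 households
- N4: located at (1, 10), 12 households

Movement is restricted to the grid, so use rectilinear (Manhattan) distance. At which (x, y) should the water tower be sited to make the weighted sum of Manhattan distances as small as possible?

Manhattan distance separates: Σwᵢ(|x−xᵢ|+|y−yᵢ|) = Σwᵢ|x−xᵢ| + Σwᵢ|y−yᵢ|, so x and y are optimised independently as 1-D weighted medians.
Total weight W = 622; half = 311.
x-coordinate, sorted with cumulative weight:
  x=1 (N4, w=12) cum 12
  x=3 (N7, w=80) cum 92
  x=5 (N8, w=225) cum 317  ← median
  x=6 (N3, w=35) cum 352
  x=6 (N1, w=90) cum 442
  x=7 (N5, w=3) cum 445
  x=8 (N2, w=175) cum 620
  x=9 (N6, w=2) cum 622
⇒ x* = 5
y-coordinate, sorted with cumulative weight:
  y=3 (N1, w=90) cum 90
  y=4 (N5, w=3) cum 93
  y=4 (N7, w=80) cum 173
  y=4 (N2, w=175) cum 348  ← median
  y=6 (N3, w=35) cum 383
  y=9 (N8, w=225) cum 608
  y=9 (N6, w=2) cum 610
  y=10 (N4, w=12) cum 622
⇒ y* = 4

(5, 4)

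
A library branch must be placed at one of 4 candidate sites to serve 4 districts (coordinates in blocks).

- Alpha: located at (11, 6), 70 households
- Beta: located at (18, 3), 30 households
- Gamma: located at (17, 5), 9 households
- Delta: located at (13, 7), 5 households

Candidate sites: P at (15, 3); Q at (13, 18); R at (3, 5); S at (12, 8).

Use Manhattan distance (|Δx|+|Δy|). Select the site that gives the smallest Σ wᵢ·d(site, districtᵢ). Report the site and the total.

Total weighted distance at each candidate:
  P (15, 3): total = 646
  Q (13, 18): total = 1788
  R (3, 5): total = 1326
  S (12, 8): total = 622
Minimum is at S with total 622 blocks.

S, total 622 blocks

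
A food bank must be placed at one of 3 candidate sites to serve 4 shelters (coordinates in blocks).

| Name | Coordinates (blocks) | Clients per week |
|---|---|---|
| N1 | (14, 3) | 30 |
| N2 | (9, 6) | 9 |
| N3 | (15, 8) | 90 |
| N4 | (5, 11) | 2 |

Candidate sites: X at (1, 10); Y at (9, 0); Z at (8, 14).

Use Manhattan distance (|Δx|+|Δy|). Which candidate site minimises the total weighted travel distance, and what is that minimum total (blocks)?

Y, total 1584 blocks

Total weighted distance at each candidate:
  X (1, 10): total = 2158
  Y (9, 0): total = 1584
  Z (8, 14): total = 1773
Minimum is at Y with total 1584 blocks.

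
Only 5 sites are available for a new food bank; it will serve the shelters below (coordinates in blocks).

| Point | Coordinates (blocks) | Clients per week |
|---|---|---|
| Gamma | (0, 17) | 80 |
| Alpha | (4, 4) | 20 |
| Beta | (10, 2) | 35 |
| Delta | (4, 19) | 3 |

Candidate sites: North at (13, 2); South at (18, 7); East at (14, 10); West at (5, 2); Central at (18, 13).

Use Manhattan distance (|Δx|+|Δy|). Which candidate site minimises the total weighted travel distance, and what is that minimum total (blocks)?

West, total 1889 blocks

Total weighted distance at each candidate:
  North (13, 2): total = 2643
  South (18, 7): total = 3113
  East (14, 10): total = 2477
  West (5, 2): total = 1889
  Central (18, 13): total = 2945
Minimum is at West with total 1889 blocks.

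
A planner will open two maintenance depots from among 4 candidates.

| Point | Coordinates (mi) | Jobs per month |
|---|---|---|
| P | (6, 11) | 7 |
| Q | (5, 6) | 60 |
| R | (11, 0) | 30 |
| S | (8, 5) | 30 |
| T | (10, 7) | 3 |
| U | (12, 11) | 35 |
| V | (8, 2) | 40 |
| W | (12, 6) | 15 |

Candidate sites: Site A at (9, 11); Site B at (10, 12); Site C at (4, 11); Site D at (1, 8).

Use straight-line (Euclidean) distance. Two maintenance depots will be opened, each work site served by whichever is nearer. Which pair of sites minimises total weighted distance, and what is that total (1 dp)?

{Site A, Site D}, total 1374.3

Evaluate every pair (each demand assigned to the nearer of the two):
  {Site A, Site D}: total = 1374.3
  {Site A, Site C}: total = 1404.9
  {Site B, Site D}: total = 1433.8
  {Site A, Site B}: total = 1463.4
  {Site B, Site C}: total = 1479.6
  {Site C, Site D}: total = 1694.8
Best pair: {Site A, Site D} with total 1374.3.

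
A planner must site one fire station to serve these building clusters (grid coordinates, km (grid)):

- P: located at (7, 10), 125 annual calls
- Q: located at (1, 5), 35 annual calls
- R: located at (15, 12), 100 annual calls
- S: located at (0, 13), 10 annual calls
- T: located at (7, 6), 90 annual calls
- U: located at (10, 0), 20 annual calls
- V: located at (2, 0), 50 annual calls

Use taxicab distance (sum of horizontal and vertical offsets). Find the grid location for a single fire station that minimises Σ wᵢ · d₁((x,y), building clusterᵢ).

Manhattan distance separates: Σwᵢ(|x−xᵢ|+|y−yᵢ|) = Σwᵢ|x−xᵢ| + Σwᵢ|y−yᵢ|, so x and y are optimised independently as 1-D weighted medians.
Total weight W = 430; half = 215.
x-coordinate, sorted with cumulative weight:
  x=0 (S, w=10) cum 10
  x=1 (Q, w=35) cum 45
  x=2 (V, w=50) cum 95
  x=7 (P, w=125) cum 220  ← median
  x=7 (T, w=90) cum 310
  x=10 (U, w=20) cum 330
  x=15 (R, w=100) cum 430
⇒ x* = 7
y-coordinate, sorted with cumulative weight:
  y=0 (U, w=20) cum 20
  y=0 (V, w=50) cum 70
  y=5 (Q, w=35) cum 105
  y=6 (T, w=90) cum 195
  y=10 (P, w=125) cum 320  ← median
  y=12 (R, w=100) cum 420
  y=13 (S, w=10) cum 430
⇒ y* = 10

(7, 10)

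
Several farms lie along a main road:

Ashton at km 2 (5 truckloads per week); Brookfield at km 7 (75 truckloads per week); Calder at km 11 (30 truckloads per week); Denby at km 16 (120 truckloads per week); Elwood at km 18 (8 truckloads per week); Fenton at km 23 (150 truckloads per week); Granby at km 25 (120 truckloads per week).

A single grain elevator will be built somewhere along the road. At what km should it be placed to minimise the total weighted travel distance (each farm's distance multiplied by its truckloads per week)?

x = 23

For a sum of weighted absolute distances on a line, the optimum is the weighted median (not the mean). Total weight W = 508; half-weight = 254.
Sort by position and accumulate weight:
  km 2 (Ashton, w=5) → cum 5
  km 7 (Brookfield, w=75) → cum 80
  km 11 (Calder, w=30) → cum 110
  km 16 (Denby, w=120) → cum 230
  km 18 (Elwood, w=8) → cum 238
  km 23 (Fenton, w=150) → cum 388  ≥ 254 → median here
  km 25 (Granby, w=120) → cum 508
Optimal location: km 23.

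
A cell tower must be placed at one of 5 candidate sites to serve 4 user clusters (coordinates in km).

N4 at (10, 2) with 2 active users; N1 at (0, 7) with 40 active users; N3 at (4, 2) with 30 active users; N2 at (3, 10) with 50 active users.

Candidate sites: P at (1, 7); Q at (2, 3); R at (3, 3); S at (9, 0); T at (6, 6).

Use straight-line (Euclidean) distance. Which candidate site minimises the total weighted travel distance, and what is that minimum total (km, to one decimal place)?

Total weighted distance at each candidate:
  P (1, 7): total = 415.8
  Q (2, 3): total = 615.6
  R (3, 3): total = 606.6
  S (9, 0): total = 1205.2
  T (6, 6): total = 638.8
Minimum is at P with total 415.8 km.

P, total 415.8 km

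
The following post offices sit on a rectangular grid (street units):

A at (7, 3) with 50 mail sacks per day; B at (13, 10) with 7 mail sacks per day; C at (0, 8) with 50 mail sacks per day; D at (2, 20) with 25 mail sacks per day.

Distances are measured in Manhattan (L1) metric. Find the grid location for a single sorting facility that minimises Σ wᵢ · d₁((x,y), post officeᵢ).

(2, 8)

Manhattan distance separates: Σwᵢ(|x−xᵢ|+|y−yᵢ|) = Σwᵢ|x−xᵢ| + Σwᵢ|y−yᵢ|, so x and y are optimised independently as 1-D weighted medians.
Total weight W = 132; half = 66.
x-coordinate, sorted with cumulative weight:
  x=0 (C, w=50) cum 50
  x=2 (D, w=25) cum 75  ← median
  x=7 (A, w=50) cum 125
  x=13 (B, w=7) cum 132
⇒ x* = 2
y-coordinate, sorted with cumulative weight:
  y=3 (A, w=50) cum 50
  y=8 (C, w=50) cum 100  ← median
  y=10 (B, w=7) cum 107
  y=20 (D, w=25) cum 132
⇒ y* = 8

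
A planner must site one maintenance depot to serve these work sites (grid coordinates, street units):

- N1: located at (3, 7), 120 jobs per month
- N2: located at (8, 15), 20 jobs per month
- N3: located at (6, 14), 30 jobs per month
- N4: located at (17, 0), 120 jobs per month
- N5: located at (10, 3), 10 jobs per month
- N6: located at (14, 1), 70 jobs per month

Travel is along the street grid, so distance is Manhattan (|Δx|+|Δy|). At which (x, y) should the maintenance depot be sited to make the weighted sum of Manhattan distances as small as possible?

Manhattan distance separates: Σwᵢ(|x−xᵢ|+|y−yᵢ|) = Σwᵢ|x−xᵢ| + Σwᵢ|y−yᵢ|, so x and y are optimised independently as 1-D weighted medians.
Total weight W = 370; half = 185.
x-coordinate, sorted with cumulative weight:
  x=3 (N1, w=120) cum 120
  x=6 (N3, w=30) cum 150
  x=8 (N2, w=20) cum 170
  x=10 (N5, w=10) cum 180
  x=14 (N6, w=70) cum 250  ← median
  x=17 (N4, w=120) cum 370
⇒ x* = 14
y-coordinate, sorted with cumulative weight:
  y=0 (N4, w=120) cum 120
  y=1 (N6, w=70) cum 190  ← median
  y=3 (N5, w=10) cum 200
  y=7 (N1, w=120) cum 320
  y=14 (N3, w=30) cum 350
  y=15 (N2, w=20) cum 370
⇒ y* = 1

(14, 1)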